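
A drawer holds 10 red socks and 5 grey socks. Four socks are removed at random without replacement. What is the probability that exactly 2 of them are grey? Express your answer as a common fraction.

One ordering (grey drawn first) has probability 5/15 × 4/14 × 10/13 × 9/12 = 1800/32760 = 5/91.
There are C(4,2) = 6 such orderings, each equally likely, so P = 6 × 5/91 = 30/91.

30/91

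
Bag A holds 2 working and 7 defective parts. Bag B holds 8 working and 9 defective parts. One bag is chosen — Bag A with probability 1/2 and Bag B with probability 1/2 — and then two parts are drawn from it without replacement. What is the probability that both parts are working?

143/1224

From Bag A: P(both working) = (2/9)(1/8) = 1/36.
From Bag B: P(both working) = (8/17)(7/16) = 7/34.
Total probability = (1/2)(1/36) + (1/2)(7/34) = 143/1224.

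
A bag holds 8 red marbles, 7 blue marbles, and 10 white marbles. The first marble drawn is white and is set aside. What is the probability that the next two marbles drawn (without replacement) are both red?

With the first marble removed, 8 red remain out of 24.
P = 8/24 × 7/23 = 56/552 = 7/69.

7/69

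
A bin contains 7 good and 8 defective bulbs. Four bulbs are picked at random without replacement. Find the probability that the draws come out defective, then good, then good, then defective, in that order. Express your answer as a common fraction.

14/195

Chain rule:
P = 8/15 × 7/14 × 6/13 × 7/12 = 2352/32760 = 14/195.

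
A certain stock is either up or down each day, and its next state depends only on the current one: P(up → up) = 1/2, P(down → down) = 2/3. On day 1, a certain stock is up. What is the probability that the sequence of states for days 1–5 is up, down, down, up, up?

1/18

Day 1 is given. For each transition, use the conditional probability from the current state:
P(down | up) = 1/2; P(down | down) = 2/3; P(up | down) = 1/3; P(up | up) = 1/2.
P = 1/2 × 2/3 × 1/3 × 1/2 = 2/36 = 1/18.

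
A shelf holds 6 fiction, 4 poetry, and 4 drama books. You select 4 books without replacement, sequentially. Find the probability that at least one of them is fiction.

P(no fiction) = 8/14 × 7/13 × 6/12 × 5/11 = 1680/24024 = 10/143.
P(at least one) = 1 − 10/143 = 133/143.

133/143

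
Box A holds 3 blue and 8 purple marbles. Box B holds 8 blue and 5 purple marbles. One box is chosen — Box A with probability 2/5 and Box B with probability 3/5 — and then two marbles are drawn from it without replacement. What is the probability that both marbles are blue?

From Box A: P(both blue) = (3/11)(2/10) = 3/55.
From Box B: P(both blue) = (8/13)(7/12) = 14/39.
Total probability = (2/5)(3/55) + (3/5)(14/39) = 848/3575.

848/3575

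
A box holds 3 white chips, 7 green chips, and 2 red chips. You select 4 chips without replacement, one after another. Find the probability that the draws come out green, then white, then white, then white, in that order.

Chain rule:
P = 7/12 × 3/11 × 2/10 × 1/9 = 42/11880 = 7/1980.

7/1980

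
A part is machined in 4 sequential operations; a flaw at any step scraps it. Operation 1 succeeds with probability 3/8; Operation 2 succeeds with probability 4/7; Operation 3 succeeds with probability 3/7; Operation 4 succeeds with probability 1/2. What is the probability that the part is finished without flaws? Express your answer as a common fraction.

9/196

Multiplying along the chain,
P = 3/8 × 4/7 × 3/7 × 1/2 = 36/784 = 9/196.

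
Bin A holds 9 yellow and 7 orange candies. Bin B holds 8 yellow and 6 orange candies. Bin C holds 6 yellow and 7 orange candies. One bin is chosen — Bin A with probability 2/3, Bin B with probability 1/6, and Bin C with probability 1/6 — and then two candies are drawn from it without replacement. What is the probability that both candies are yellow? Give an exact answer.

17/60

From Bin A: P(both yellow) = (9/16)(8/15) = 3/10.
From Bin B: P(both yellow) = (8/14)(7/13) = 4/13.
From Bin C: P(both yellow) = (6/13)(5/12) = 5/26.
Total probability = (2/3)(3/10) + (1/6)(4/13) + (1/6)(5/26) = 17/60.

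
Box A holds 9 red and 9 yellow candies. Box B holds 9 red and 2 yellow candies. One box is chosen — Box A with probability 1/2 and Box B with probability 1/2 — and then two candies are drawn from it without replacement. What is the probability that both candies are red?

416/935

From Box A: P(both red) = (9/18)(8/17) = 4/17.
From Box B: P(both red) = (9/11)(8/10) = 36/55.
Total probability = (1/2)(4/17) + (1/2)(36/55) = 416/935.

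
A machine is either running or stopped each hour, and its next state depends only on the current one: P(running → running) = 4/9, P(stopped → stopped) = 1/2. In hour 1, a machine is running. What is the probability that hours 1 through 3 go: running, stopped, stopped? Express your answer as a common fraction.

5/18

Hour 1 is given. For each transition, use the conditional probability from the current state:
P(stopped | running) = 5/9; P(stopped | stopped) = 1/2.
P = 5/9 × 1/2 = 5/18.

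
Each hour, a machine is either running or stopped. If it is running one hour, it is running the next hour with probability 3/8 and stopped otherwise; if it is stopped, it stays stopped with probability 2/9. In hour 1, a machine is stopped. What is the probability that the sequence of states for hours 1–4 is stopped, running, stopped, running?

Hour 1 is given. For each transition, use the conditional probability from the current state:
P(running | stopped) = 7/9; P(stopped | running) = 5/8; P(running | stopped) = 7/9.
P = 7/9 × 5/8 × 7/9 = 245/648.

245/648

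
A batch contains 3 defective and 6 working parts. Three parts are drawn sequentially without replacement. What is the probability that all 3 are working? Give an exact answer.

P(every draw is working) = 6/9 × 5/8 × 4/7 = 120/504 = 5/21.

5/21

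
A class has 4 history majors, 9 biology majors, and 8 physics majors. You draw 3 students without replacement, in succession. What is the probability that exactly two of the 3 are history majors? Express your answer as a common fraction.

One ordering (history majors drawn first) has probability 4/21 × 3/20 × 17/19 = 204/7980 = 17/665.
There are C(3,2) = 3 such orderings, each equally likely, so P = 3 × 17/665 = 51/665.

51/665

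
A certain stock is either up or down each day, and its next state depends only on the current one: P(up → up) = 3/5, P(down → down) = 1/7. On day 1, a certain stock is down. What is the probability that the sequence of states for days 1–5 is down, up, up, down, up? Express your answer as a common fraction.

216/1225

Day 1 is given. For each transition, use the conditional probability from the current state:
P(up | down) = 6/7; P(up | up) = 3/5; P(down | up) = 2/5; P(up | down) = 6/7.
P = 6/7 × 3/5 × 2/5 × 6/7 = 216/1225.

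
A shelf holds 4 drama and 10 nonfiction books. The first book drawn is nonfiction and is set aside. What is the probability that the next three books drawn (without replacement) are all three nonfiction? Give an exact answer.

With the first book removed, 9 nonfiction remain out of 13.
P = 9/13 × 8/12 × 7/11 = 504/1716 = 42/143.

42/143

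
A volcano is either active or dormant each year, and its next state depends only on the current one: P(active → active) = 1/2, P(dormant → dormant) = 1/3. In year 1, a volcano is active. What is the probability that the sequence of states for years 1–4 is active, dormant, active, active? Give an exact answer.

1/6

Year 1 is given. For each transition, use the conditional probability from the current state:
P(dormant | active) = 1/2; P(active | dormant) = 2/3; P(active | active) = 1/2.
P = 1/2 × 2/3 × 1/2 = 2/12 = 1/6.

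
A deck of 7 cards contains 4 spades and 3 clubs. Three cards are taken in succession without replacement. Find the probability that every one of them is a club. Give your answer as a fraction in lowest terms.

P(all clubs) = 3/7 × 2/6 × 1/5 = 6/210 = 1/35.

1/35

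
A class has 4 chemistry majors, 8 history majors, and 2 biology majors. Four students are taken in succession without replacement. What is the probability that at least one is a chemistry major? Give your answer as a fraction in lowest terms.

113/143

P(no chemistry majors) = 10/14 × 9/13 × 8/12 × 7/11 = 5040/24024 = 30/143.
P(at least one) = 1 − 30/143 = 113/143.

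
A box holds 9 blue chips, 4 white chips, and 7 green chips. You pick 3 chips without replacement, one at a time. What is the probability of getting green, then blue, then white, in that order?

Each draw changes the counts, so multiply the conditional probabilities along the sequence:
P = 7/20 × 9/19 × 4/18 = 252/6840 = 7/190.

7/190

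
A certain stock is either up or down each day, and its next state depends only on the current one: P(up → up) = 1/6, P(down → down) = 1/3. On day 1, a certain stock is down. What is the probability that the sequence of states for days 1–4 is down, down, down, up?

2/27

Day 1 is given. For each transition, use the conditional probability from the current state:
P(down | down) = 1/3; P(down | down) = 1/3; P(up | down) = 2/3.
P = 1/3 × 1/3 × 2/3 = 2/27.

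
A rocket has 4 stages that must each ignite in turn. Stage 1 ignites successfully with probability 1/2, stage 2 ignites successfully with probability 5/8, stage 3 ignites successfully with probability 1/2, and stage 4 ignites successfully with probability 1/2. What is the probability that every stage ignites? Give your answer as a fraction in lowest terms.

5/64

The events are sequential, so multiply the conditional probabilities:
P = 1/2 × 5/8 × 1/2 × 1/2 = 5/64.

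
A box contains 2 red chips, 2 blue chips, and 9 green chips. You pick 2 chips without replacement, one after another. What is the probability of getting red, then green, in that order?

3/26

Each draw changes the counts, so multiply the conditional probabilities along the sequence:
P = 2/13 × 9/12 = 18/156 = 3/26.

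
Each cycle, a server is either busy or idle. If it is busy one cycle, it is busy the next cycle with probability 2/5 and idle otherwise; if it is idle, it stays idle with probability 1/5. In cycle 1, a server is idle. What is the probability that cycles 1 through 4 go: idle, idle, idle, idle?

Cycle 1 is given. For each transition, use the conditional probability from the current state:
P(idle | idle) = 1/5; P(idle | idle) = 1/5; P(idle | idle) = 1/5.
P = 1/5 × 1/5 × 1/5 = 1/125.

1/125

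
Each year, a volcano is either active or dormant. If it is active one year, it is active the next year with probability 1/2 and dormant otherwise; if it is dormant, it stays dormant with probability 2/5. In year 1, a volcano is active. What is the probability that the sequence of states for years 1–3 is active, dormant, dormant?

Year 1 is given. For each transition, use the conditional probability from the current state:
P(dormant | active) = 1/2; P(dormant | dormant) = 2/5.
P = 1/2 × 2/5 = 2/10 = 1/5.

1/5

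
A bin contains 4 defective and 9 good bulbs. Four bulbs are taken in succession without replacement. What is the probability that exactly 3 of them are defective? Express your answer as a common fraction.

36/715

One ordering (defective drawn first) has probability 4/13 × 3/12 × 2/11 × 9/10 = 216/17160 = 9/715.
There are C(4,3) = 4 such orderings, each equally likely, so P = 4 × 9/715 = 36/715.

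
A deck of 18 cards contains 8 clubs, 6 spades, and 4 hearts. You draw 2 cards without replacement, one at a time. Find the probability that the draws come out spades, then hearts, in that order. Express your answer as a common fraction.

Chain rule:
P = 6/18 × 4/17 = 24/306 = 4/51.

4/51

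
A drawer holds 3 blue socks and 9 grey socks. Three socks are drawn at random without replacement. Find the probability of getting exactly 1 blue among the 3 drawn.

One ordering (blue drawn first) has probability 3/12 × 9/11 × 8/10 = 216/1320 = 9/55.
There are C(3,1) = 3 such orderings, each equally likely, so P = 3 × 9/55 = 27/55.

27/55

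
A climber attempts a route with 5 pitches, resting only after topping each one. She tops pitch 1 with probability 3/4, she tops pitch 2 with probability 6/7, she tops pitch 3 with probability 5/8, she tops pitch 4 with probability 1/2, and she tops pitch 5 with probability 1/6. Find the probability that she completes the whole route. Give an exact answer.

The events are sequential, so multiply the conditional probabilities:
P = 3/4 × 6/7 × 5/8 × 1/2 × 1/6 = 90/2688 = 15/448.

15/448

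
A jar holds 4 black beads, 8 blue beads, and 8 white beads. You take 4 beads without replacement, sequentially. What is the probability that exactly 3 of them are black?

64/4845

One ordering (black drawn first) has probability 4/20 × 3/19 × 2/18 × 16/17 = 384/116280 = 16/4845.
There are C(4,3) = 4 such orderings, each equally likely, so P = 4 × 16/4845 = 64/4845.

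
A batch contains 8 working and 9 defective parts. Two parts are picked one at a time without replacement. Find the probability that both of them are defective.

P = 9/17 × 8/16 = 72/272 = 9/34.

9/34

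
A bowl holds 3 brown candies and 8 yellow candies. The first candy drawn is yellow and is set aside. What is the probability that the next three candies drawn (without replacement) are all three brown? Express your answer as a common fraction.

After the first draw, 3 of the remaining 10 candies are brown.
P = 3/10 × 2/9 × 1/8 = 6/720 = 1/120.

1/120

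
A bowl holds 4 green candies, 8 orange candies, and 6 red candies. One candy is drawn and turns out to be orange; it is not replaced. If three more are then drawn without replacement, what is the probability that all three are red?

1/34

After the first draw, 6 of the remaining 17 candies are red.
P = 6/17 × 5/16 × 4/15 = 120/4080 = 1/34.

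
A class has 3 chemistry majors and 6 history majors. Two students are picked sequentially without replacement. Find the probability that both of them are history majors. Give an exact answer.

P = 6/9 × 5/8 = 30/72 = 5/12.

5/12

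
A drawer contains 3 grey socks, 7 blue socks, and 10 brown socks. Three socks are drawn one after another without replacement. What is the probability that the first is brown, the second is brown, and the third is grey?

Chain rule:
P = 10/20 × 9/19 × 3/18 = 270/6840 = 3/76.

3/76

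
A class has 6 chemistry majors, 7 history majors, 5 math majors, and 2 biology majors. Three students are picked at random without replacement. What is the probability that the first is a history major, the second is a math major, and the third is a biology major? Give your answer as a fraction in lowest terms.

7/684

Each draw changes the counts, so multiply the conditional probabilities along the sequence:
P = 7/20 × 5/19 × 2/18 = 70/6840 = 7/684.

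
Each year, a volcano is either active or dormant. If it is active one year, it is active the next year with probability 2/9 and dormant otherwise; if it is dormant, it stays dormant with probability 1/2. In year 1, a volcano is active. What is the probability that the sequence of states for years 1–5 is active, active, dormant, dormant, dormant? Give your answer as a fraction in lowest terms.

7/162

Year 1 is given. For each transition, use the conditional probability from the current state:
P(active | active) = 2/9; P(dormant | active) = 7/9; P(dormant | dormant) = 1/2; P(dormant | dormant) = 1/2.
P = 2/9 × 7/9 × 1/2 × 1/2 = 14/324 = 7/162.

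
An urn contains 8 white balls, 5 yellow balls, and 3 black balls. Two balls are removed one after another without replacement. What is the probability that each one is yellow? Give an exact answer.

1/12

P(every draw is yellow) = 5/16 × 4/15 = 20/240 = 1/12.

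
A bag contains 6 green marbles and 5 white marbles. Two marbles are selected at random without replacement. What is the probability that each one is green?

3/11

P = 6/11 × 5/10 = 30/110 = 3/11.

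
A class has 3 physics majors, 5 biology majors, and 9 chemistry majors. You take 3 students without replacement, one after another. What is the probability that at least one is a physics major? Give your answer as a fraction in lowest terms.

P(no physics majors) = 14/17 × 13/16 × 12/15 = 2184/4080 = 91/170.
P(at least one) = 1 − 91/170 = 79/170.

79/170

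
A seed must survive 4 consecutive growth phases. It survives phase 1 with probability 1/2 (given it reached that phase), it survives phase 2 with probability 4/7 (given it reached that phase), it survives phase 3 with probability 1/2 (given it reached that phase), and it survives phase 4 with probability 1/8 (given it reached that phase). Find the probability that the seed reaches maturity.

Multiplying along the chain,
P = 1/2 × 4/7 × 1/2 × 1/8 = 4/224 = 1/56.

1/56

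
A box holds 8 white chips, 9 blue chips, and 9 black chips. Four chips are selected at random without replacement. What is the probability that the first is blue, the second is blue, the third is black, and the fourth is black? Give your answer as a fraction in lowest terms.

Each draw changes the counts, so multiply the conditional probabilities along the sequence:
P = 9/26 × 8/25 × 9/24 × 8/23 = 5184/358800 = 108/7475.

108/7475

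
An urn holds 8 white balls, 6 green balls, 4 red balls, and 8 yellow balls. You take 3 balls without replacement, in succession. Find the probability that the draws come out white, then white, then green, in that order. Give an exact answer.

7/325

Chain rule:
P = 8/26 × 7/25 × 6/24 = 336/15600 = 7/325.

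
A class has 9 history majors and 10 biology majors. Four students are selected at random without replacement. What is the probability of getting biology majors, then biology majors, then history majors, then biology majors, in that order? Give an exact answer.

45/646

Chain rule:
P = 10/19 × 9/18 × 9/17 × 8/16 = 6480/93024 = 45/646.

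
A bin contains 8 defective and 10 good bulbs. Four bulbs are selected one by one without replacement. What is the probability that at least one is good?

P(no good) = 8/18 × 7/17 × 6/16 × 5/15 = 1680/73440 = 7/306.
P(at least one) = 1 − 7/306 = 299/306.

299/306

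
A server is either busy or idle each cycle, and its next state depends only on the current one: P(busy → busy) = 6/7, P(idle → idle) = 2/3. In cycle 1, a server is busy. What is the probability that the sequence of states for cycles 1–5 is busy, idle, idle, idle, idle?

8/189

Cycle 1 is given. For each transition, use the conditional probability from the current state:
P(idle | busy) = 1/7; P(idle | idle) = 2/3; P(idle | idle) = 2/3; P(idle | idle) = 2/3.
P = 1/7 × 2/3 × 2/3 × 2/3 = 8/189.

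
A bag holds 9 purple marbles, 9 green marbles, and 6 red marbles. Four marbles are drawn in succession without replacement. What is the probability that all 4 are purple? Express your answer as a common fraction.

P = 9/24 × 8/23 × 7/22 × 6/21 = 3024/255024 = 3/253.

3/253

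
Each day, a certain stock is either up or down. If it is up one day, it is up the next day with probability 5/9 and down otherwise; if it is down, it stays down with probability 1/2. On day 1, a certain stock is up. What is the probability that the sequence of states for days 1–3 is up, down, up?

2/9

Day 1 is given. For each transition, use the conditional probability from the current state:
P(down | up) = 4/9; P(up | down) = 1/2.
P = 4/9 × 1/2 = 4/18 = 2/9.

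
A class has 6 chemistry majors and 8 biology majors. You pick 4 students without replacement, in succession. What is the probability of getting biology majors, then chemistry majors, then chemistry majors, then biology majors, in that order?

10/143

Chain rule:
P = 8/14 × 6/13 × 5/12 × 7/11 = 1680/24024 = 10/143.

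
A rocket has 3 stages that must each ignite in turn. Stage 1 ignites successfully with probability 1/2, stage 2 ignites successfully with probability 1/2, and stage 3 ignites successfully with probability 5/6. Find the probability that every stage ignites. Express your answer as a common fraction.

Multiplying along the chain,
P = 1/2 × 1/2 × 5/6 = 5/24.

5/24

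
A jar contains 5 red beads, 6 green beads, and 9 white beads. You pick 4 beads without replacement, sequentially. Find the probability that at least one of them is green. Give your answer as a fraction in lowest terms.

3844/4845

P(no green) = 14/20 × 13/19 × 12/18 × 11/17 = 24024/116280 = 1001/4845.
P(at least one) = 1 − 1001/4845 = 3844/4845.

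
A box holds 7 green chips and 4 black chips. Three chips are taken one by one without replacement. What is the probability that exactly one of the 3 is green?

One ordering (green drawn first) has probability 7/11 × 4/10 × 3/9 = 84/990 = 14/165.
There are C(3,1) = 3 such orderings, each equally likely, so P = 3 × 14/165 = 14/55.

14/55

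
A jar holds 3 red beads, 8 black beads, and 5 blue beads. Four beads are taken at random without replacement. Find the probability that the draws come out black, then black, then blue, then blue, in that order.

1/39

Chain rule:
P = 8/16 × 7/15 × 5/14 × 4/13 = 1120/43680 = 1/39.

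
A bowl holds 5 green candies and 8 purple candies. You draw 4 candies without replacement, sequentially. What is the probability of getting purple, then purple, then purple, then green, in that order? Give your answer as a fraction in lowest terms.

Chain rule:
P = 8/13 × 7/12 × 6/11 × 5/10 = 1680/17160 = 14/143.

14/143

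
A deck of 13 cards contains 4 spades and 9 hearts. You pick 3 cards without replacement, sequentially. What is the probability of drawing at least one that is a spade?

101/143

P(no spades) = 9/13 × 8/12 × 7/11 = 504/1716 = 42/143.
P(at least one) = 1 − 42/143 = 101/143.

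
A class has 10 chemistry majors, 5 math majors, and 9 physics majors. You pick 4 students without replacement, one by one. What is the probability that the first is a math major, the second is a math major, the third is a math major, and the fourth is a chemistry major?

Multiply the probability of each draw given the previous ones:
P = 5/24 × 4/23 × 3/22 × 10/21 = 600/255024 = 25/10626.

25/10626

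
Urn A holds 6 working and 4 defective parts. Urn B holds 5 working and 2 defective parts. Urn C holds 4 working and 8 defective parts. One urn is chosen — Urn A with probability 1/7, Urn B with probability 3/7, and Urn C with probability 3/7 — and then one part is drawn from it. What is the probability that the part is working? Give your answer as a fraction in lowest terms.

From Urn A: P(working) = 6/10.
From Urn B: P(working) = 5/7.
From Urn C: P(working) = 4/12.
Total probability = (1/7)(6/10) + (3/7)(5/7) + (3/7)(4/12) = 131/245.

131/245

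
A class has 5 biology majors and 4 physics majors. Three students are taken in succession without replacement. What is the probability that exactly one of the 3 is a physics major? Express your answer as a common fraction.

One ordering (a physics major drawn first) has probability 4/9 × 5/8 × 4/7 = 80/504 = 10/63.
There are C(3,1) = 3 such orderings, each equally likely, so P = 3 × 10/63 = 10/21.

10/21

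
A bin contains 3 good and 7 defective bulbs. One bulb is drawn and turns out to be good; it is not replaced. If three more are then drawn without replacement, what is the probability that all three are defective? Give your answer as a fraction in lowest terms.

With the first bulb removed, 7 defective remain out of 9.
P = 7/9 × 6/8 × 5/7 = 210/504 = 5/12.

5/12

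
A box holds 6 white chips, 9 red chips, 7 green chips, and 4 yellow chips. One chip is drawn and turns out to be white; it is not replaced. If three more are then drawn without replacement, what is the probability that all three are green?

7/460

After the first draw, 7 of the remaining 25 chips are green.
P = 7/25 × 6/24 × 5/23 = 210/13800 = 7/460.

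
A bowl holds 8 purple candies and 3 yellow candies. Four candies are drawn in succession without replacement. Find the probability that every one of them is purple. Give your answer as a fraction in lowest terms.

P(all purple) = 8/11 × 7/10 × 6/9 × 5/8 = 1680/7920 = 7/33.

7/33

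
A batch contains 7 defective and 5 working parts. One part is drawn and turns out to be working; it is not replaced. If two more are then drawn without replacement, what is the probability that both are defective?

21/55

After the first draw, 7 of the remaining 11 parts are defective.
P = 7/11 × 6/10 = 42/110 = 21/55.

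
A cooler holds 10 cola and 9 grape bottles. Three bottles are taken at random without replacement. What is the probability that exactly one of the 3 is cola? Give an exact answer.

120/323

One ordering (cola drawn first) has probability 10/19 × 9/18 × 8/17 = 720/5814 = 40/323.
There are C(3,1) = 3 such orderings, each equally likely, so P = 3 × 40/323 = 120/323.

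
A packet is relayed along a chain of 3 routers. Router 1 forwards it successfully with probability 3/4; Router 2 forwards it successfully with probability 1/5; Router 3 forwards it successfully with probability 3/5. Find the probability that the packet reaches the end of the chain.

Each stage is reached only if all earlier stages succeed, so
P = 3/4 × 1/5 × 3/5 = 9/100.

9/100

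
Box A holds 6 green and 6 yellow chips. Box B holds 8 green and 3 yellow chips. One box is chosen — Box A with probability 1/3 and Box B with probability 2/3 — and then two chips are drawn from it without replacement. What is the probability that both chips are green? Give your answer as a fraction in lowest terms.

From Box A: P(both green) = (6/12)(5/11) = 5/22.
From Box B: P(both green) = (8/11)(7/10) = 28/55.
Total probability = (1/3)(5/22) + (2/3)(28/55) = 137/330.

137/330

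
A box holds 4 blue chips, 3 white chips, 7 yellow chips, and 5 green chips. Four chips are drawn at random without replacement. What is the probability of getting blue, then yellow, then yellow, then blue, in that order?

7/1292

Chain rule:
P = 4/19 × 7/18 × 6/17 × 3/16 = 504/93024 = 7/1292.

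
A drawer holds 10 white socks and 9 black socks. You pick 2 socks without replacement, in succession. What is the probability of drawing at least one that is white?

15/19

P(no white) = 9/19 × 8/18 = 72/342 = 4/19.
P(at least one) = 1 − 4/19 = 15/19.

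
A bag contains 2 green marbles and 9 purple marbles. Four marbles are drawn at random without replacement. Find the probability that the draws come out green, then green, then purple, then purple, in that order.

Multiply the probability of each draw given the previous ones:
P = 2/11 × 1/10 × 9/9 × 8/8 = 144/7920 = 1/55.

1/55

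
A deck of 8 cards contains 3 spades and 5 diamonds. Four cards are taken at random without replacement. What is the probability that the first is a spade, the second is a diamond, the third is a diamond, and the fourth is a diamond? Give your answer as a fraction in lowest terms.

Each draw changes the counts, so multiply the conditional probabilities along the sequence:
P = 3/8 × 5/7 × 4/6 × 3/5 = 180/1680 = 3/28.

3/28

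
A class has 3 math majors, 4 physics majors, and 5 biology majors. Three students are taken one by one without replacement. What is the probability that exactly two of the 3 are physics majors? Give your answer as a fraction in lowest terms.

One ordering (physics majors drawn first) has probability 4/12 × 3/11 × 8/10 = 96/1320 = 4/55.
There are C(3,2) = 3 such orderings, each equally likely, so P = 3 × 4/55 = 12/55.

12/55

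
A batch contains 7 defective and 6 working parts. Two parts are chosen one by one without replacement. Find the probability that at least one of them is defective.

21/26

P(no defective) = 6/13 × 5/12 = 30/156 = 5/26.
P(at least one) = 1 − 5/26 = 21/26.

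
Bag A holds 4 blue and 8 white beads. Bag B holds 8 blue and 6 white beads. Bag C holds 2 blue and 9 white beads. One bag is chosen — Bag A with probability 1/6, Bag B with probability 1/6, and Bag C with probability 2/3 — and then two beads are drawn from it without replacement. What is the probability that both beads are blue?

337/4290

From Bag A: P(both blue) = (4/12)(3/11) = 1/11.
From Bag B: P(both blue) = (8/14)(7/13) = 4/13.
From Bag C: P(both blue) = (2/11)(1/10) = 1/55.
Total probability = (1/6)(1/11) + (1/6)(4/13) + (2/3)(1/55) = 337/4290.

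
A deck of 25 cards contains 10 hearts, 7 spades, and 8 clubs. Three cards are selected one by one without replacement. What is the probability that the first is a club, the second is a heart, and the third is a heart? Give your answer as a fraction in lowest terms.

Chain rule:
P = 8/25 × 10/24 × 9/23 = 720/13800 = 6/115.

6/115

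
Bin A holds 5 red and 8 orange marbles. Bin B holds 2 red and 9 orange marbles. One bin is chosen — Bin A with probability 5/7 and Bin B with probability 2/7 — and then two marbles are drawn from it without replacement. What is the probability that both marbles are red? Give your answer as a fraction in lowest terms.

From Bin A: P(both red) = (5/13)(4/12) = 5/39.
From Bin B: P(both red) = (2/11)(1/10) = 1/55.
Total probability = (5/7)(5/39) + (2/7)(1/55) = 1453/15015.

1453/15015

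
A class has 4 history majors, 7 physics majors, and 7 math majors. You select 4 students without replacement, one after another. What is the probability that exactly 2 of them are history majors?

91/510

One ordering (history majors drawn first) has probability 4/18 × 3/17 × 14/16 × 13/15 = 2184/73440 = 91/3060.
There are C(4,2) = 6 such orderings, each equally likely, so P = 6 × 91/3060 = 91/510.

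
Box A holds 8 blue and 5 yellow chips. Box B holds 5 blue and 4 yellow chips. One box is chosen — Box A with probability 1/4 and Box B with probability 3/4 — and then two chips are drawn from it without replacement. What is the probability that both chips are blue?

From Box A: P(both blue) = (8/13)(7/12) = 14/39.
From Box B: P(both blue) = (5/9)(4/8) = 5/18.
Total probability = (1/4)(14/39) + (3/4)(5/18) = 31/104.

31/104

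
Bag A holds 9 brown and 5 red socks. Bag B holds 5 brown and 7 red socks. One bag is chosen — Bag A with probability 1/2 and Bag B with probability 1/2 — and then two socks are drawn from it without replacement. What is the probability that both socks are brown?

1643/6006

From Bag A: P(both brown) = (9/14)(8/13) = 36/91.
From Bag B: P(both brown) = (5/12)(4/11) = 5/33.
Total probability = (1/2)(36/91) + (1/2)(5/33) = 1643/6006.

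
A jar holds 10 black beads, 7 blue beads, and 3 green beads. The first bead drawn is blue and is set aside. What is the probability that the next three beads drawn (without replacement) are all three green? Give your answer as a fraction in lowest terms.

1/969

With the first bead removed, 3 green remain out of 19.
P = 3/19 × 2/18 × 1/17 = 6/5814 = 1/969.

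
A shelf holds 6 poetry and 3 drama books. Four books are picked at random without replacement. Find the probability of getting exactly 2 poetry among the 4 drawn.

One ordering (poetry drawn first) has probability 6/9 × 5/8 × 3/7 × 2/6 = 180/3024 = 5/84.
There are C(4,2) = 6 such orderings, each equally likely, so P = 6 × 5/84 = 5/14.

5/14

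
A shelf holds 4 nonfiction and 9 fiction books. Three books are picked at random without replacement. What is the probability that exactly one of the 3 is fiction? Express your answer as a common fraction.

One ordering (fiction drawn first) has probability 9/13 × 4/12 × 3/11 = 108/1716 = 9/143.
There are C(3,1) = 3 such orderings, each equally likely, so P = 3 × 9/143 = 27/143.

27/143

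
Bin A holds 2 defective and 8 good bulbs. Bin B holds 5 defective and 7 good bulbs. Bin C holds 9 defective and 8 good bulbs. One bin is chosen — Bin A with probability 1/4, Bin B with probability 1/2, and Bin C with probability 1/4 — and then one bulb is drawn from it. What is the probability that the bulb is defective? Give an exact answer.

797/2040

From Bin A: P(defective) = 2/10.
From Bin B: P(defective) = 5/12.
From Bin C: P(defective) = 9/17.
Total probability = (1/4)(2/10) + (1/2)(5/12) + (1/4)(9/17) = 797/2040.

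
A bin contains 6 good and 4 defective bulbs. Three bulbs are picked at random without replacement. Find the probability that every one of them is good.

1/6

P = 6/10 × 5/9 × 4/8 = 120/720 = 1/6.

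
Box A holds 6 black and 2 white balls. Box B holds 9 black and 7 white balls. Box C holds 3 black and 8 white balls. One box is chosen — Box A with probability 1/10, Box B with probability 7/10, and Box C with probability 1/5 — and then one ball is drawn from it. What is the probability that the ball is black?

From Box A: P(black) = 6/8.
From Box B: P(black) = 9/16.
From Box C: P(black) = 3/11.
Total probability = (1/10)(6/8) + (7/10)(9/16) + (1/5)(3/11) = 921/1760.

921/1760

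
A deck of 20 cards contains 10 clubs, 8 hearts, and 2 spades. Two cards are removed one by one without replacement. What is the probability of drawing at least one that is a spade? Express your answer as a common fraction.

P(no spades) = 18/20 × 17/19 = 306/380 = 153/190.
P(at least one) = 1 − 153/190 = 37/190.

37/190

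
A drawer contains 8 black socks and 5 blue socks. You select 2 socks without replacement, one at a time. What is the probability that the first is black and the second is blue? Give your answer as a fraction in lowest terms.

Each draw changes the counts, so multiply the conditional probabilities along the sequence:
P = 8/13 × 5/12 = 40/156 = 10/39.

10/39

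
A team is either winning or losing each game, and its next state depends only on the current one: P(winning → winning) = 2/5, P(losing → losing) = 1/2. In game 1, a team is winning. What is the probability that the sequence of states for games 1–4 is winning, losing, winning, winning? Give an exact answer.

3/25

Game 1 is given. For each transition, use the conditional probability from the current state:
P(losing | winning) = 3/5; P(winning | losing) = 1/2; P(winning | winning) = 2/5.
P = 3/5 × 1/2 × 2/5 = 6/50 = 3/25.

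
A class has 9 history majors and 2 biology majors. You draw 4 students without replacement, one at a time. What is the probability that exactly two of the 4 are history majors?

6/55

One ordering (history majors drawn first) has probability 9/11 × 8/10 × 2/9 × 1/8 = 144/7920 = 1/55.
There are C(4,2) = 6 such orderings, each equally likely, so P = 6 × 1/55 = 6/55.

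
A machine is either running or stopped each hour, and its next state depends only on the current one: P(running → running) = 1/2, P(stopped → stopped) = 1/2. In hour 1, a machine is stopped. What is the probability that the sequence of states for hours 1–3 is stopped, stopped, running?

Hour 1 is given. For each transition, use the conditional probability from the current state:
P(stopped | stopped) = 1/2; P(running | stopped) = 1/2.
P = 1/2 × 1/2 = 1/4.

1/4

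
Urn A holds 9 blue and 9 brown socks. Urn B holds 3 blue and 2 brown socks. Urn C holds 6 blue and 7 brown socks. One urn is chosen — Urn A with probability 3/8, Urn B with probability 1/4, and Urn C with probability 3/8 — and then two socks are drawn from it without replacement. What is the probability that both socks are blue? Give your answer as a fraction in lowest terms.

4161/17680

From Urn A: P(both blue) = (9/18)(8/17) = 4/17.
From Urn B: P(both blue) = (3/5)(2/4) = 3/10.
From Urn C: P(both blue) = (6/13)(5/12) = 5/26.
Total probability = (3/8)(4/17) + (1/4)(3/10) + (3/8)(5/26) = 4161/17680.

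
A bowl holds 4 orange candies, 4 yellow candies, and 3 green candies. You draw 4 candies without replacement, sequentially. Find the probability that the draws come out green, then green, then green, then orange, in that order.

1/330

Chain rule:
P = 3/11 × 2/10 × 1/9 × 4/8 = 24/7920 = 1/330.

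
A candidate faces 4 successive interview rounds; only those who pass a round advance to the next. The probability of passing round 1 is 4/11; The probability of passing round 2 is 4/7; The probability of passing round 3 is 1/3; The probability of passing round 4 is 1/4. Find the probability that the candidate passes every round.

4/231

Each stage is reached only if all earlier stages succeed, so
P = 4/11 × 4/7 × 1/3 × 1/4 = 16/924 = 4/231.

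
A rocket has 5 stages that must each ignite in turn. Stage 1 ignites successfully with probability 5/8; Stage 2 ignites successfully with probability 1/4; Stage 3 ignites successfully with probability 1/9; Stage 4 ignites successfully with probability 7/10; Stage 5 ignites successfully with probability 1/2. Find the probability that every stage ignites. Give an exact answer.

7/1152

Each stage is reached only if all earlier stages succeed, so
P = 5/8 × 1/4 × 1/9 × 7/10 × 1/2 = 35/5760 = 7/1152.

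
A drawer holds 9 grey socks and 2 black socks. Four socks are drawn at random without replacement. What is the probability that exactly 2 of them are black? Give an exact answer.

6/55

One ordering (black drawn first) has probability 2/11 × 1/10 × 9/9 × 8/8 = 144/7920 = 1/55.
There are C(4,2) = 6 such orderings, each equally likely, so P = 6 × 1/55 = 6/55.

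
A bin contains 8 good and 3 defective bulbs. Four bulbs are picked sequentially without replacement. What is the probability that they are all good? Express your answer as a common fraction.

P(every draw is good) = 8/11 × 7/10 × 6/9 × 5/8 = 1680/7920 = 7/33.

7/33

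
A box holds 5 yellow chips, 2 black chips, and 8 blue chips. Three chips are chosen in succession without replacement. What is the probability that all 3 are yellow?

2/91

P(all yellow) = 5/15 × 4/14 × 3/13 = 60/2730 = 2/91.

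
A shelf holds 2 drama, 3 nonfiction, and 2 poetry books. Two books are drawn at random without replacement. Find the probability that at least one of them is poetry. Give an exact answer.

P(no poetry) = 5/7 × 4/6 = 20/42 = 10/21.
P(at least one) = 1 − 10/21 = 11/21.

11/21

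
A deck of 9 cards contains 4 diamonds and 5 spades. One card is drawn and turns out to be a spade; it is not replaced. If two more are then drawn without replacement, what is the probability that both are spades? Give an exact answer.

With the first card removed, 4 spades remain out of 8.
P = 4/8 × 3/7 = 12/56 = 3/14.

3/14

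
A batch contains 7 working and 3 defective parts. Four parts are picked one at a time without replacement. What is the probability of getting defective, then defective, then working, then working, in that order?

1/20

Each draw changes the counts, so multiply the conditional probabilities along the sequence:
P = 3/10 × 2/9 × 7/8 × 6/7 = 252/5040 = 1/20.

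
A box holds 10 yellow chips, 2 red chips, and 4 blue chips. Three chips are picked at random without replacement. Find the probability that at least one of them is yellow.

P(no yellow) = 6/16 × 5/15 × 4/14 = 120/3360 = 1/28.
P(at least one) = 1 − 1/28 = 27/28.

27/28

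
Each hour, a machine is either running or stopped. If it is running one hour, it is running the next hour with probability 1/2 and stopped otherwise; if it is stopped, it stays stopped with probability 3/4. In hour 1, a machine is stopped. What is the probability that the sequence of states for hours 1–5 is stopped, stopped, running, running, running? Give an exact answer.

3/64

Hour 1 is given. For each transition, use the conditional probability from the current state:
P(stopped | stopped) = 3/4; P(running | stopped) = 1/4; P(running | running) = 1/2; P(running | running) = 1/2.
P = 3/4 × 1/4 × 1/2 × 1/2 = 3/64.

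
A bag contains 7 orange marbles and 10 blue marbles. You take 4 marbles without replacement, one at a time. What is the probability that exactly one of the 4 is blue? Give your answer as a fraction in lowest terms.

5/34

One ordering (blue drawn first) has probability 10/17 × 7/16 × 6/15 × 5/14 = 2100/57120 = 5/136.
There are C(4,1) = 4 such orderings, each equally likely, so P = 4 × 5/136 = 5/34.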